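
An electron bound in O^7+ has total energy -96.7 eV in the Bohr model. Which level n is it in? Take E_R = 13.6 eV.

3

E_n = −E_R Z²/n² ⇒ n² = E_R Z²/(−E_n) = 13.6 × 8² / 96.7 ≈ 9.00
n = 3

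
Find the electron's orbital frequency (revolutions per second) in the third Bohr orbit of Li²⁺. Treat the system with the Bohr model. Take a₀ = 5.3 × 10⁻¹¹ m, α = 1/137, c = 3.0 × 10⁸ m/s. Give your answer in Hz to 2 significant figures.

2.2 × 10¹⁵ Hz

r = n²a₀/Z = 1.6 × 10⁻¹⁰ m, v = Zαc/n = 2.2 × 10⁶ m/s
f = v/(2πr) = 2.2 × 10¹⁵ Hz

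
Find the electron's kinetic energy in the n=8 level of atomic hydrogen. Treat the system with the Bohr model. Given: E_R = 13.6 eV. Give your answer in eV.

0.212 eV

For a Coulomb orbit the virial theorem gives K = −E_n.
E_n = −E_R·Z²/n², so K = E_R·Z²/n² = 13.6 × 1²/8² = 0.212 eV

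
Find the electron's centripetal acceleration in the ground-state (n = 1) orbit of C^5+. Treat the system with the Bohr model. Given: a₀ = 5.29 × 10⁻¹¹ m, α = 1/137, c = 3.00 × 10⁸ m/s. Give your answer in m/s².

1.96 × 10²⁵ m/s²

r = n²a₀/Z = 8.82 × 10⁻¹² m, v = Zαc/n = 1.31 × 10⁷ m/s
a = v²/r = (1.31 × 10⁷)² / 8.82 × 10⁻¹² = 1.96 × 10²⁵ m/s²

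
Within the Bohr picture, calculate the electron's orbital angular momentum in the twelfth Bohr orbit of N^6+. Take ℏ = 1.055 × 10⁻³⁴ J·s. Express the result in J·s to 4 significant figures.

1.266 × 10⁻³³ J·s

L_n = nℏ = 12 × 1.055 × 10⁻³⁴ = 1.266 × 10⁻³³ J·s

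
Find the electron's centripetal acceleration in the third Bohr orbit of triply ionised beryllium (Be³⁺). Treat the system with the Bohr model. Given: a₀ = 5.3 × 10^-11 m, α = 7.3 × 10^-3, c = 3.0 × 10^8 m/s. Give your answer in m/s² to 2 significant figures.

r = n²a₀/Z = 1.2 × 10^-10 m, v = Zαc/n = 2.9 × 10^6 m/s
a = v²/r = (2.9 × 10^6)² / 1.2 × 10^-10 = 7.2 × 10^22 m/s²

7.2 × 10^22 m/s²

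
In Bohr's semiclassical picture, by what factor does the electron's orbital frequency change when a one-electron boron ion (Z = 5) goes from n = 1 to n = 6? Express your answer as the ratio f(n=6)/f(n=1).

f ∝ Z^2 · n^-3; with Z fixed, f ∝ n^-3.
f(n=6)/f(n=1) = (6/1)^-3 = 1/216

1/216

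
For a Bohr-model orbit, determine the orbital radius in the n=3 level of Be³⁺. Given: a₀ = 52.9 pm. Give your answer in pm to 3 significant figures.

119 pm

r_n = n²a₀/Z = 3² × 52.9 / 4
    = 9 × 52.9 / 4 = 119 pm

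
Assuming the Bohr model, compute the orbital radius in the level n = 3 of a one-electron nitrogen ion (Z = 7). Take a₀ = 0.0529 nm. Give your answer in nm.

r_n = n²a₀/Z = 3² × 0.0529 / 7
    = 9 × 0.0529 / 7 = 0.0680 nm

0.0680 nm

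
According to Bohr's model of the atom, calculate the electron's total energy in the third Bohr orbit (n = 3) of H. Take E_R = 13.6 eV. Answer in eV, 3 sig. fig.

-1.51 eV

E_n = −E_R·Z²/n² = −13.6 × 1²/3² = -1.51 eV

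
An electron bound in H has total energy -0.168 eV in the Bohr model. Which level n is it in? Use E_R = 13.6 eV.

E_n = −E_R Z²/n² ⇒ n² = E_R Z²/(−E_n) = 13.6 × 1² / 0.168 ≈ 80.95
n = 9

9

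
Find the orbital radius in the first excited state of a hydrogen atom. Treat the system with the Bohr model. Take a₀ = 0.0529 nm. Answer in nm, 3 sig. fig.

r_n = n²a₀/Z = 2² × 0.0529 / 1
    = 4 × 0.0529 / 1 = 0.212 nm

0.212 nm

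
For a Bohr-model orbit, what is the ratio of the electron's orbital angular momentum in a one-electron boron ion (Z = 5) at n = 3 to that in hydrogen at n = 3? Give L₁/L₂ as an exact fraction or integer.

L = nℏ is independent of Z.
L₁/L₂ = n₁/n₂ = 3/3 = 1

1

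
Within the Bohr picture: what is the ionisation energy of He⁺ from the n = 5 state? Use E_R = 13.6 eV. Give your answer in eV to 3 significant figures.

2.18 eV

E_n = −E_R·Z²/n² = −13.6 × 2²/5² eV = -2.18 eV
Ionisation energy = −E_n = 2.18 eV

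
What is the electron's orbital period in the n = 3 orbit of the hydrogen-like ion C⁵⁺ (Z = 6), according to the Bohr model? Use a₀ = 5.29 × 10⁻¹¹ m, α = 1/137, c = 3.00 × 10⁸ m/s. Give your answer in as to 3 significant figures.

r = n²a₀/Z = 3²·5.29 × 10⁻¹¹/6 = 7.94 × 10⁻¹¹ m
v = Zαc/n = 6·0.00730·3.00 × 10⁸/3 = 4.38 × 10⁶ m/s
T = 2πr/v = 1.14 × 10⁻¹⁶ s = 114 as

114 as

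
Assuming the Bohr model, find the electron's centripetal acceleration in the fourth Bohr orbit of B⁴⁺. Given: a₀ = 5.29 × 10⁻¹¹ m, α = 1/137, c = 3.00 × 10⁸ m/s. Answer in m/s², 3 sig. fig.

r = n²a₀/Z = 1.69 × 10⁻¹⁰ m, v = Zαc/n = 2.74 × 10⁶ m/s
a = v²/r = (2.74 × 10⁶)² / 1.69 × 10⁻¹⁰ = 4.43 × 10²² m/s²

4.43 × 10²² m/s²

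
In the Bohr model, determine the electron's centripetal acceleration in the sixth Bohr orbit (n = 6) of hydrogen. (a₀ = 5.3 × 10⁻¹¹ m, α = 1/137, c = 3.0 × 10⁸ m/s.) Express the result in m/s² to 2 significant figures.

7.0 × 10¹⁹ m/s²

r = n²a₀/Z = 1.9 × 10⁻⁹ m, v = Zαc/n = 3.6 × 10⁵ m/s
a = v²/r = (3.6 × 10⁵)² / 1.9 × 10⁻⁹ = 7.0 × 10¹⁹ m/s²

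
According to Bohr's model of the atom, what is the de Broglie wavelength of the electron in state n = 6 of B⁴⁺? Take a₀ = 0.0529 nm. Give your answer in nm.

The Bohr quantisation condition is nλ = 2πr_n.
r_n = n²a₀/Z = 0.381 nm
λ = 2πr_n/n = 2π·0.381/6 = 0.399 nm

0.399 nm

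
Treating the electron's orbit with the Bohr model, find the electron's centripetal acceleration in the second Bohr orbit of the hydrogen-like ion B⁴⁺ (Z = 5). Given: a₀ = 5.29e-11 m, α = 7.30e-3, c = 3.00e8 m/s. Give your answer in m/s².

r = n²a₀/Z = 4.23e-11 m, v = Zαc/n = 5.47e6 m/s
a = v²/r = (5.47e6)² / 4.23e-11 = 7.08e23 m/s²

7.08e23 m/s²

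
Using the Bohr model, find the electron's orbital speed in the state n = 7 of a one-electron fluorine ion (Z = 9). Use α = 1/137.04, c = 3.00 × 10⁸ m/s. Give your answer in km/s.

2810 km/s

v_n = Zαc/n = 9 × 0.00730 × 3.00 × 10⁸ / 7
    = 2810 km/s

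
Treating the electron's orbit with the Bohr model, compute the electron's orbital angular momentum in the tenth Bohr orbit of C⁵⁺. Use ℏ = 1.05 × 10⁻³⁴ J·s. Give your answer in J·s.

L_n = nℏ = 10 × 1.05 × 10⁻³⁴ = 1.05 × 10⁻³³ J·s

1.05 × 10⁻³³ J·s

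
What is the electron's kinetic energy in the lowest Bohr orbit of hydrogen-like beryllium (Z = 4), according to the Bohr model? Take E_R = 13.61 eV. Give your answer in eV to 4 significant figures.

For a Coulomb orbit the virial theorem gives K = −E_n.
E_n = −E_R·Z²/n², so K = E_R·Z²/n² = 13.61 × 4²/1² = 217.8 eV

217.8 eV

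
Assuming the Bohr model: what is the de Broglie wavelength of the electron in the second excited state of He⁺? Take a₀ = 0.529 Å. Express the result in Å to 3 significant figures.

4.99 Å

The Bohr quantisation condition is nλ = 2πr_n.
r_n = n²a₀/Z = 2.38 Å
λ = 2πr_n/n = 2π·2.38/3 = 4.99 Å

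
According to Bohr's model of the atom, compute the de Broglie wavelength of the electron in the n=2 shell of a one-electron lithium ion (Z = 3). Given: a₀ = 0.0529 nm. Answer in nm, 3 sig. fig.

0.222 nm

The Bohr quantisation condition is nλ = 2πr_n.
r_n = n²a₀/Z = 0.0705 nm
λ = 2πr_n/n = 2π·0.0705/2 = 0.222 nm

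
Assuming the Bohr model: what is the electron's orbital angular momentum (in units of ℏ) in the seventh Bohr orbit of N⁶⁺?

7

L_n = nℏ, so L/ℏ = n = 7.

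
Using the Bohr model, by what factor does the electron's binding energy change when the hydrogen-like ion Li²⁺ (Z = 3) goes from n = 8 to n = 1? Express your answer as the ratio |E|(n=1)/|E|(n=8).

|E| ∝ Z^2 · n^-2; with Z fixed, |E| ∝ n^-2.
|E|(n=1)/|E|(n=8) = (1/8)^-2 = 64

64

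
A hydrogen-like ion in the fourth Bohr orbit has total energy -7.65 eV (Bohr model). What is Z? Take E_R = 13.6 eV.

E_n = −E_R Z²/n² ⇒ Z² = −E_n n²/E_R = 7.65 × 4² / 13.6 ≈ 9.00
Z = 3

3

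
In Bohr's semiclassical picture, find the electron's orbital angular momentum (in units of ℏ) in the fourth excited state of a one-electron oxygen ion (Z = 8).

5

L_n = nℏ, so L/ℏ = n = 5.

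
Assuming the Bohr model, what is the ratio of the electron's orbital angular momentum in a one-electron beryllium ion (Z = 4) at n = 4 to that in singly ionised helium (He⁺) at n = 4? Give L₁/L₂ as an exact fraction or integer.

1

L = nℏ is independent of Z.
L₁/L₂ = n₁/n₂ = 4/4 = 1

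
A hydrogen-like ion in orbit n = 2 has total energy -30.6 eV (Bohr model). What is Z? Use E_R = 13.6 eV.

E_n = −E_R Z²/n² ⇒ Z² = −E_n n²/E_R = 30.6 × 2² / 13.6 ≈ 9.00
Z = 3

3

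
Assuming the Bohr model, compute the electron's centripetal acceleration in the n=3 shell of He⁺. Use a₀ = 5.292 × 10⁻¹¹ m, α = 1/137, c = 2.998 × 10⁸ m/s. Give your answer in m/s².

8.937 × 10²¹ m/s²

r = n²a₀/Z = 2.381 × 10⁻¹⁰ m, v = Zαc/n = 1.459 × 10⁶ m/s
a = v²/r = (1.459 × 10⁶)² / 2.381 × 10⁻¹⁰ = 8.937 × 10²¹ m/s²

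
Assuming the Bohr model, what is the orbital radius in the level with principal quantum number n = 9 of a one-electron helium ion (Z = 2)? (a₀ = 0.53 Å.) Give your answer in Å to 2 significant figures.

21 Å

r_n = n²a₀/Z = 9² × 0.53 / 2
    = 81 × 0.53 / 2 = 21 Å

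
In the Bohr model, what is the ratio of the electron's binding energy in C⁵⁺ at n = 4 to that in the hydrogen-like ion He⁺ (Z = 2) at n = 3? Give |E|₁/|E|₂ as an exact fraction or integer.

81/16

|E| ∝ Z^2 · n^-2
|E|₁/|E|₂ = (6/2)^2 · (4/3)^-2 = 81/16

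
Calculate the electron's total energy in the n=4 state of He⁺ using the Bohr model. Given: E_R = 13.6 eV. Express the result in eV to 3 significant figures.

E_n = −E_R·Z²/n² = −13.6 × 2²/4² = -3.40 eV

-3.40 eV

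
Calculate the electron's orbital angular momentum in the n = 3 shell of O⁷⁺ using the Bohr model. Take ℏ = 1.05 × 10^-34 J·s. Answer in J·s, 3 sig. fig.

L_n = nℏ = 3 × 1.05 × 10^-34 = 3.15 × 10^-34 J·s

3.15 × 10^-34 J·s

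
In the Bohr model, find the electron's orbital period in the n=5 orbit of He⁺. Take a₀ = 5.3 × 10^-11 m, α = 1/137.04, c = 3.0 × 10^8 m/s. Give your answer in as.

4800 as

r = n²a₀/Z = 5²·5.3 × 10^-11/2 = 6.6 × 10^-10 m
v = Zαc/n = 2·0.0073·3.0 × 10^8/5 = 8.8 × 10^5 m/s
T = 2πr/v = 4.8 × 10^-15 s = 4800 as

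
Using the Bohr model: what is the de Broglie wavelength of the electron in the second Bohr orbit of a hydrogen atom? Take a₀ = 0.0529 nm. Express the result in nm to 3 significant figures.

The Bohr quantisation condition is nλ = 2πr_n.
r_n = n²a₀/Z = 0.212 nm
λ = 2πr_n/n = 2π·0.212/2 = 0.665 nm

0.665 nm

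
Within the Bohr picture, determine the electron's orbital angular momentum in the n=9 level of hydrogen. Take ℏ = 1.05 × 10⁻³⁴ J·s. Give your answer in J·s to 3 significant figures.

L_n = nℏ = 9 × 1.05 × 10⁻³⁴ = 9.45 × 10⁻³⁴ J·s

9.45 × 10⁻³⁴ J·s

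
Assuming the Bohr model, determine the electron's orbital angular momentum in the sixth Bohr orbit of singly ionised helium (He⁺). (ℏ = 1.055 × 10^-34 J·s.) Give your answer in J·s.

6.330 × 10^-34 J·s

L_n = nℏ = 6 × 1.055 × 10^-34 = 6.330 × 10^-34 J·s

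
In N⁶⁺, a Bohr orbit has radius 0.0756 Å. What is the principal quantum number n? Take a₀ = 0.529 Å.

r_n = n²a₀/Z ⇒ n² = rZ/a₀ = 0.0756 × 7 / 0.529 ≈ 1.00
n = 1

1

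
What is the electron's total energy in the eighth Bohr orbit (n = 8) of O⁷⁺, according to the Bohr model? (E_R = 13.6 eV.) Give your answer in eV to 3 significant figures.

-13.6 eV

E_n = −E_R·Z²/n² = −13.6 × 8²/8² = -13.6 eV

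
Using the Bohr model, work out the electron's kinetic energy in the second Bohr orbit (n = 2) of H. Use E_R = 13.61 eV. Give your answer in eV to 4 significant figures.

For a Coulomb orbit the virial theorem gives K = −E_n.
E_n = −E_R·Z²/n², so K = E_R·Z²/n² = 13.61 × 1²/2² = 3.402 eV

3.402 eV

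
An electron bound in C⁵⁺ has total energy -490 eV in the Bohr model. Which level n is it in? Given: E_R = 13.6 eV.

1

E_n = −E_R Z²/n² ⇒ n² = E_R Z²/(−E_n) = 13.6 × 6² / 490 ≈ 1.00
n = 1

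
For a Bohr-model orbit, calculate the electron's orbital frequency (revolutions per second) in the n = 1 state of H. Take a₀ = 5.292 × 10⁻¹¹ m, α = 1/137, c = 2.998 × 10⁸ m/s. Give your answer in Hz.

r = n²a₀/Z = 5.292 × 10⁻¹¹ m, v = Zαc/n = 2.188 × 10⁶ m/s
f = v/(2πr) = 6.581 × 10¹⁵ Hz

6.581 × 10¹⁵ Hz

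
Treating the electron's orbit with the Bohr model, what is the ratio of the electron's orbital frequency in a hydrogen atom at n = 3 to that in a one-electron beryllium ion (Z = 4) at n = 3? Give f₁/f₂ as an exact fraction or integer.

1/16

f ∝ Z^2 · n^-3
f₁/f₂ = (1/4)^2 · (3/3)^-3 = 1/16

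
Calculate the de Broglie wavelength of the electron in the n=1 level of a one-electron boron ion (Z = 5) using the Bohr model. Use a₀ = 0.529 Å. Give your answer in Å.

The Bohr quantisation condition is nλ = 2πr_n.
r_n = n²a₀/Z = 0.106 Å
λ = 2πr_n/n = 2π·0.106/1 = 0.665 Å

0.665 Å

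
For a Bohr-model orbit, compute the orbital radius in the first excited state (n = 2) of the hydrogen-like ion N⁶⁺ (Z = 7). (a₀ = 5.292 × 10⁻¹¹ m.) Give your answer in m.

3.024 × 10⁻¹¹ m

r_n = n²a₀/Z = 2² × 5.292 × 10⁻¹¹ / 7
    = 4 × 5.292 × 10⁻¹¹ / 7 = 3.024 × 10⁻¹¹ m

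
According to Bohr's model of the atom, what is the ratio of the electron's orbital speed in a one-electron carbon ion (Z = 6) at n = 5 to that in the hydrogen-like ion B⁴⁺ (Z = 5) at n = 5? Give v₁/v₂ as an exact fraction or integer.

6/5

v ∝ Z^1 · n^-1
v₁/v₂ = (6/5)^1 · (5/5)^-1 = 6/5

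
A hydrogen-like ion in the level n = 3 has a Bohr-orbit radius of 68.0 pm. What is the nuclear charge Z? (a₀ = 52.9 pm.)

r_n = n²a₀/Z ⇒ Z = n²a₀/r = 3² × 52.9 / 68.0 ≈ 7.00
Z = 7

7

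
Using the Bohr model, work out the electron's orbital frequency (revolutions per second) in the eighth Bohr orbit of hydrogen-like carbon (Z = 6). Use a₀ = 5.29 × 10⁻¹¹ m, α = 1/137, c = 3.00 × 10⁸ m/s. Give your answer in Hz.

4.63 × 10¹⁴ Hz

r = n²a₀/Z = 5.64 × 10⁻¹⁰ m, v = Zαc/n = 1.64 × 10⁶ m/s
f = v/(2πr) = 4.63 × 10¹⁴ Hz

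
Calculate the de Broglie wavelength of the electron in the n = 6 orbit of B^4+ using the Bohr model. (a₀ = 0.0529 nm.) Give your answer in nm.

0.399 nm

The Bohr quantisation condition is nλ = 2πr_n.
r_n = n²a₀/Z = 0.381 nm
λ = 2πr_n/n = 2π·0.381/6 = 0.399 nm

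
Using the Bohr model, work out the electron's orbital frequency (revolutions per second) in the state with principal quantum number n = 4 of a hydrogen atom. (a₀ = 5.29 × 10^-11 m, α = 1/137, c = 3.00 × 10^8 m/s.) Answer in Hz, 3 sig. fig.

r = n²a₀/Z = 8.46 × 10^-10 m, v = Zαc/n = 5.47 × 10^5 m/s
f = v/(2πr) = 1.03 × 10^14 Hz

1.03 × 10^14 Hz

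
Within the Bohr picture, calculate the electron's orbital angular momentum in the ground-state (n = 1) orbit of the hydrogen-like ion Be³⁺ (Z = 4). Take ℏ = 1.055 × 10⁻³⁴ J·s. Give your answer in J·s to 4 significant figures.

L_n = nℏ = 1 × 1.055 × 10⁻³⁴ = 1.055 × 10⁻³⁴ J·s

1.055 × 10⁻³⁴ J·s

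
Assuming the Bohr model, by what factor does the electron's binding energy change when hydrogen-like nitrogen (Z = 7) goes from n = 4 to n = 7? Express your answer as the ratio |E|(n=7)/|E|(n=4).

|E| ∝ Z^2 · n^-2; with Z fixed, |E| ∝ n^-2.
|E|(n=7)/|E|(n=4) = (7/4)^-2 = 16/49

16/49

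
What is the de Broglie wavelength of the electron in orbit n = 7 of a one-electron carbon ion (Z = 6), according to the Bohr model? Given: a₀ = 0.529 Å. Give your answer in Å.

3.88 Å

The Bohr quantisation condition is nλ = 2πr_n.
r_n = n²a₀/Z = 4.32 Å
λ = 2πr_n/n = 2π·4.32/7 = 3.88 Å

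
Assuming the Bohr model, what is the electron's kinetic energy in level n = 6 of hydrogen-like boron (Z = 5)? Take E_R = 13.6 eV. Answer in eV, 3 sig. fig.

9.44 eV

For a Coulomb orbit the virial theorem gives K = −E_n.
E_n = −E_R·Z²/n², so K = E_R·Z²/n² = 13.6 × 5²/6² = 9.44 eV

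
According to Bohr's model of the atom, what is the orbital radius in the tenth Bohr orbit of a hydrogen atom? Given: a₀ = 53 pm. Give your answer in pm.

r_n = n²a₀/Z = 10² × 53 / 1
    = 100 × 53 / 1 = 5300 pm

5300 pm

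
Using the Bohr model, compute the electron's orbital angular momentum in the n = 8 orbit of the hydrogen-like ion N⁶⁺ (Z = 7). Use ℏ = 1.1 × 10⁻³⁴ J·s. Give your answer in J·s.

L_n = nℏ = 8 × 1.1 × 10⁻³⁴ = 8.8 × 10⁻³⁴ J·s

8.8 × 10⁻³⁴ J·s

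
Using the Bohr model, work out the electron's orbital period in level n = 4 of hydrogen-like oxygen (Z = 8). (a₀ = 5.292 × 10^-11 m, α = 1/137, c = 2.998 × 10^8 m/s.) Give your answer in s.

1.519 × 10^-16 s

r = n²a₀/Z = 4²·5.292 × 10^-11/8 = 1.058 × 10^-10 m
v = Zαc/n = 8·0.007299·2.998 × 10^8/4 = 4.377 × 10^6 m/s
T = 2πr/v = 1.519 × 10^-16 s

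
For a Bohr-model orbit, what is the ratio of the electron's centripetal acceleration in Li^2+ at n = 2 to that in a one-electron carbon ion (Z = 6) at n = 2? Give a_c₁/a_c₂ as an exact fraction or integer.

a_c ∝ Z^3 · n^-4
a_c₁/a_c₂ = (3/6)^3 · (2/2)^-4 = 1/8

1/8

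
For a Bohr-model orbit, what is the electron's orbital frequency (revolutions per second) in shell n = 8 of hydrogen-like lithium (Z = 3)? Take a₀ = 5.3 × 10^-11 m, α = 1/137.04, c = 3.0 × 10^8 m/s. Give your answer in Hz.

1.2 × 10^14 Hz

r = n²a₀/Z = 1.1 × 10^-9 m, v = Zαc/n = 8.2 × 10^5 m/s
f = v/(2πr) = 1.2 × 10^14 Hz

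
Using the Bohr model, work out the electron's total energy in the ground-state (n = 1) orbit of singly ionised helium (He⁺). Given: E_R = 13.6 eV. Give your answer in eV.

E_n = −E_R·Z²/n² = −13.6 × 2²/1² = -54.4 eV

-54.4 eV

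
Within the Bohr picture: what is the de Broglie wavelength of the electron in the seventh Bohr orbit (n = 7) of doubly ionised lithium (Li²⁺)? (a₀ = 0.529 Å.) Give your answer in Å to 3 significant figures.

7.76 Å

The Bohr quantisation condition is nλ = 2πr_n.
r_n = n²a₀/Z = 8.64 Å
λ = 2πr_n/n = 2π·8.64/7 = 7.76 Å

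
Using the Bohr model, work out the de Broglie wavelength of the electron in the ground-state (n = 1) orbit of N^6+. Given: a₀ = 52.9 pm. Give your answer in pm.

The Bohr quantisation condition is nλ = 2πr_n.
r_n = n²a₀/Z = 7.56 pm
λ = 2πr_n/n = 2π·7.56/1 = 47.5 pm

47.5 pm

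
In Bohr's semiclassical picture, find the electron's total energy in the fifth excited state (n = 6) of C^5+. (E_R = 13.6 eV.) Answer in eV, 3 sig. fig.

E_n = −E_R·Z²/n² = −13.6 × 6²/6² = -13.6 eV

-13.6 eV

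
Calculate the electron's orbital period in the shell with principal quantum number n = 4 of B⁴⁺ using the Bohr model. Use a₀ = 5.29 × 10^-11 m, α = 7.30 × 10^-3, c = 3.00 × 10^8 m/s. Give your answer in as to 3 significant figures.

389 as

r = n²a₀/Z = 4²·5.29 × 10^-11/5 = 1.69 × 10^-10 m
v = Zαc/n = 5·0.00730·3.00 × 10^8/4 = 2.74 × 10^6 m/s
T = 2πr/v = 3.89 × 10^-16 s = 389 as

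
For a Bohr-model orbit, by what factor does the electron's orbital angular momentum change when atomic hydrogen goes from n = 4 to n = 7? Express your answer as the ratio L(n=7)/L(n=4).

L = nℏ depends only on n, so L ∝ n.
L(n=7)/L(n=4) = (7/4)^1 = 7/4

7/4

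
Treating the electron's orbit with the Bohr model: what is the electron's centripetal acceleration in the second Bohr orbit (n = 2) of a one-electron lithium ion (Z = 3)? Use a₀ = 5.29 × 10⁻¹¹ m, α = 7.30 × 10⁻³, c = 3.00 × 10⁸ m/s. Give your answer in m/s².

1.53 × 10²³ m/s²

r = n²a₀/Z = 7.05 × 10⁻¹¹ m, v = Zαc/n = 3.29 × 10⁶ m/s
a = v²/r = (3.29 × 10⁶)² / 7.05 × 10⁻¹¹ = 1.53 × 10²³ m/s²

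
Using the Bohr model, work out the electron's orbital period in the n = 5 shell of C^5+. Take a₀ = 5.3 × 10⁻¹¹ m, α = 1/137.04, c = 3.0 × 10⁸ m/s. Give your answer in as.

530 as

r = n²a₀/Z = 5²·5.3 × 10⁻¹¹/6 = 2.2 × 10⁻¹⁰ m
v = Zαc/n = 6·0.0073·3.0 × 10⁸/5 = 2.6 × 10⁶ m/s
T = 2πr/v = 5.3 × 10⁻¹⁶ s = 530 as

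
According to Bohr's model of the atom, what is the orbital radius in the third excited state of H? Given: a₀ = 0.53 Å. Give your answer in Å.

8.5 Å

r_n = n²a₀/Z = 4² × 0.53 / 1
    = 16 × 0.53 / 1 = 8.5 Å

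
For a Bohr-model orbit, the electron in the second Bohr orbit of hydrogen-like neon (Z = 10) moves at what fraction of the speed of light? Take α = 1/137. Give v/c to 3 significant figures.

v_n = Zαc/n, so v/c = Zα/n = 10 × 0.00730 / 2 = 0.0365

0.0365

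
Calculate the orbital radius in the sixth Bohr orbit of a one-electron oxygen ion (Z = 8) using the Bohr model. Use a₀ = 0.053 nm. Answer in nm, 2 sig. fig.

r_n = n²a₀/Z = 6² × 0.053 / 8
    = 36 × 0.053 / 8 = 0.24 nm

0.24 nm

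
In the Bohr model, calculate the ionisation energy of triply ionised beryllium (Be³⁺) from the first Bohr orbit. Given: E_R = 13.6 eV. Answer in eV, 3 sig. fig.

E_n = −E_R·Z²/n² = −13.6 × 4²/1² eV = -218 eV
Ionisation energy = −E_n = 218 eV

218 eV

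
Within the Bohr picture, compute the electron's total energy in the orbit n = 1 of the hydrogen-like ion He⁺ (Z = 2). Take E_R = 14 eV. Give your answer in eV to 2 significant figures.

E_n = −E_R·Z²/n² = −14 × 2²/1² = -56 eV

-56 eV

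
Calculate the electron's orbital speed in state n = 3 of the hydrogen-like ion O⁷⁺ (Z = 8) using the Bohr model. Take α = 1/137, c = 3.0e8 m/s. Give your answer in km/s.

5800 km/s

v_n = Zαc/n = 8 × 0.0073 × 3.0e8 / 3
    = 5800 km/s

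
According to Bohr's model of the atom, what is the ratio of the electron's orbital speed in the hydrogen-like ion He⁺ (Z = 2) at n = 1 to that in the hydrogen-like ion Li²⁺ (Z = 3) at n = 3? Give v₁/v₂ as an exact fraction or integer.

2

v ∝ Z^1 · n^-1
v₁/v₂ = (2/3)^1 · (1/3)^-1 = 2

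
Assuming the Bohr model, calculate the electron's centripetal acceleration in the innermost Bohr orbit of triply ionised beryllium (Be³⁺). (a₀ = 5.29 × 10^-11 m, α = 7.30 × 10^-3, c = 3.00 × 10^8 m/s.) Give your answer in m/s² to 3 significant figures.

r = n²a₀/Z = 1.32 × 10^-11 m, v = Zαc/n = 8.76 × 10^6 m/s
a = v²/r = (8.76 × 10^6)² / 1.32 × 10^-11 = 5.80 × 10^24 m/s²

5.80 × 10^24 m/s²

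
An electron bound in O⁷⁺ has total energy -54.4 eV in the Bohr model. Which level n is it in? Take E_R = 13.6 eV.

E_n = −E_R Z²/n² ⇒ n² = E_R Z²/(−E_n) = 13.6 × 8² / 54.4 ≈ 16.00
n = 4

4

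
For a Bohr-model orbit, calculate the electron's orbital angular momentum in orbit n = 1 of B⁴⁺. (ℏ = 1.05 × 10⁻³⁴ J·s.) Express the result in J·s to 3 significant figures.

L_n = nℏ = 1 × 1.05 × 10⁻³⁴ = 1.05 × 10⁻³⁴ J·s

1.05 × 10⁻³⁴ J·s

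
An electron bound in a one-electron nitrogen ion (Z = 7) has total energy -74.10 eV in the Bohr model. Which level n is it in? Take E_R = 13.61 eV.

E_n = −E_R Z²/n² ⇒ n² = E_R Z²/(−E_n) = 13.61 × 7² / 74.10 ≈ 9.00
n = 3

3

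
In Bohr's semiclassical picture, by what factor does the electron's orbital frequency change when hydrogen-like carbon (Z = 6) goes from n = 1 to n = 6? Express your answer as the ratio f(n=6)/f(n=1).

f ∝ Z^2 · n^-3; with Z fixed, f ∝ n^-3.
f(n=6)/f(n=1) = (6/1)^-3 = 1/216

1/216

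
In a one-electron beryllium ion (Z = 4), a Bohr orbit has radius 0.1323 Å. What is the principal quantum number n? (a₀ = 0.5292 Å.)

r_n = n²a₀/Z ⇒ n² = rZ/a₀ = 0.1323 × 4 / 0.5292 ≈ 1.00
n = 1

1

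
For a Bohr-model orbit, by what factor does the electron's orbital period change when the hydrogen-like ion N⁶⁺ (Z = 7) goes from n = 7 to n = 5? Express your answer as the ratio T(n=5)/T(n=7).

125/343

T ∝ Z^-2 · n^3; with Z fixed, T ∝ n^3.
T(n=5)/T(n=7) = (5/7)^3 = 125/343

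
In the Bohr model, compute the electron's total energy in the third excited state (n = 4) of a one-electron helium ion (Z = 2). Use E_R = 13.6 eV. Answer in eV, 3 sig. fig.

E_n = −E_R·Z²/n² = −13.6 × 2²/4² = -3.40 eV

-3.40 eV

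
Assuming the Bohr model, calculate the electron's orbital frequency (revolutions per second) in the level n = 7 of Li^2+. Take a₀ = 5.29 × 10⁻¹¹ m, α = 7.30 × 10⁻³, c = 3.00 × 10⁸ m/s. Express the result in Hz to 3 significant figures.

r = n²a₀/Z = 8.64 × 10⁻¹⁰ m, v = Zαc/n = 9.39 × 10⁵ m/s
f = v/(2πr) = 1.73 × 10¹⁴ Hz

1.73 × 10¹⁴ Hz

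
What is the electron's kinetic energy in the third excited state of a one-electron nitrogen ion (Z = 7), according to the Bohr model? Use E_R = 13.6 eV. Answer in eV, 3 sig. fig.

41.6 eV

For a Coulomb orbit the virial theorem gives K = −E_n.
E_n = −E_R·Z²/n², so K = E_R·Z²/n² = 13.6 × 7²/4² = 41.6 eV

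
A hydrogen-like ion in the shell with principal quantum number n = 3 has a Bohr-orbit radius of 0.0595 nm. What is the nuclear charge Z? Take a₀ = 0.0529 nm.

r_n = n²a₀/Z ⇒ Z = n²a₀/r = 3² × 0.0529 / 0.0595 ≈ 8.00
Z = 8

8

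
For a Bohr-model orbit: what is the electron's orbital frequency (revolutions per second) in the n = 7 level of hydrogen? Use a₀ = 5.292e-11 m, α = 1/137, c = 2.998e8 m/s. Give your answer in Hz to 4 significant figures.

r = n²a₀/Z = 2.593e-9 m, v = Zαc/n = 3.126e5 m/s
f = v/(2πr) = 1.919e13 Hz

1.919e13 Hz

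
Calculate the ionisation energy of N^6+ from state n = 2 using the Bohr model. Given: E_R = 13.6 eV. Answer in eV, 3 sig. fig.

E_n = −E_R·Z²/n² = −13.6 × 7²/2² eV = -167 eV
Ionisation energy = −E_n = 167 eV

167 eV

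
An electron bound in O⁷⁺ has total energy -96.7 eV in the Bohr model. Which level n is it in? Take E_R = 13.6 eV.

3

E_n = −E_R Z²/n² ⇒ n² = E_R Z²/(−E_n) = 13.6 × 8² / 96.7 ≈ 9.00
n = 3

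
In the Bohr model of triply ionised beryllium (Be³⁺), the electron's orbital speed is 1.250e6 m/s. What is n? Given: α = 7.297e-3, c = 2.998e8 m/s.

7

v_n = Zαc/n ⇒ n = Zαc/v = 4 × 0.007297 × 2.998e8 / 1.250e6 ≈ 7.00
n = 7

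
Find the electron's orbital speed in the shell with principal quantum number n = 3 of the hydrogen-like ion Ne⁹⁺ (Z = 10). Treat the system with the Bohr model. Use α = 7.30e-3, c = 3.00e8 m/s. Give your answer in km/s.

v_n = Zαc/n = 10 × 0.00730 × 3.00e8 / 3
    = 7300 km/s

7300 km/s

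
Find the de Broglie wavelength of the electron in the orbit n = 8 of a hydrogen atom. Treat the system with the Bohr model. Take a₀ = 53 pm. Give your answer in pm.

The Bohr quantisation condition is nλ = 2πr_n.
r_n = n²a₀/Z = 3400 pm
λ = 2πr_n/n = 2π·3400/8 = 2700 pm

2700 pm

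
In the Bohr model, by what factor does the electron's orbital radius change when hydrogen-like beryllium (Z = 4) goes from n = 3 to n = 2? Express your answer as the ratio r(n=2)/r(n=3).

4/9

r ∝ Z^-1 · n^2; with Z fixed, r ∝ n^2.
r(n=2)/r(n=3) = (2/3)^2 = 4/9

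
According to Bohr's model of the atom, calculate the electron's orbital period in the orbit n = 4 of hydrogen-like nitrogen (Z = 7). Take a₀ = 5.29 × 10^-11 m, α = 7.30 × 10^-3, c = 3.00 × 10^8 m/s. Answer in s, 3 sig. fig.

r = n²a₀/Z = 4²·5.29 × 10^-11/7 = 1.21 × 10^-10 m
v = Zαc/n = 7·0.00730·3.00 × 10^8/4 = 3.83 × 10^6 m/s
T = 2πr/v = 1.98 × 10^-16 s

1.98 × 10^-16 s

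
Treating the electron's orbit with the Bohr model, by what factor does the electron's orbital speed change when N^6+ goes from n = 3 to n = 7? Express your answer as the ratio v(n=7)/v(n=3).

v ∝ Z^1 · n^-1; with Z fixed, v ∝ n^-1.
v(n=7)/v(n=3) = (7/3)^-1 = 3/7

3/7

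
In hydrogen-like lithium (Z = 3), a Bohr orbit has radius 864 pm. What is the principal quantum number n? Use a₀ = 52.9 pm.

7

r_n = n²a₀/Z ⇒ n² = rZ/a₀ = 864 × 3 / 52.9 ≈ 49.00
n = 7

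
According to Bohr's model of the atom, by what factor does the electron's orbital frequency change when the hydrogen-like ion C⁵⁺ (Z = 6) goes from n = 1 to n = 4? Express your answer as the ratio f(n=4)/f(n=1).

1/64

f ∝ Z^2 · n^-3; with Z fixed, f ∝ n^-3.
f(n=4)/f(n=1) = (4/1)^-3 = 1/64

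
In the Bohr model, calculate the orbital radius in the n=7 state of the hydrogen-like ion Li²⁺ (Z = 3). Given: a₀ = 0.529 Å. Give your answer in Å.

8.64 Å

r_n = n²a₀/Z = 7² × 0.529 / 3
    = 49 × 0.529 / 3 = 8.64 Å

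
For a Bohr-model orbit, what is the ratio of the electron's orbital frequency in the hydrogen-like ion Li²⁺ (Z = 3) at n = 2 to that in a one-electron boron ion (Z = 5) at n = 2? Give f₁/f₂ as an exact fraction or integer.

9/25

f ∝ Z^2 · n^-3
f₁/f₂ = (3/5)^2 · (2/2)^-3 = 9/25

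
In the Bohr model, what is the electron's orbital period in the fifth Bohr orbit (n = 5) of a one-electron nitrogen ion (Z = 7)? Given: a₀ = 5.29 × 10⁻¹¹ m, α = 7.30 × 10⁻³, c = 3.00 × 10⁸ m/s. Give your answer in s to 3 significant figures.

3.87 × 10⁻¹⁶ s

r = n²a₀/Z = 5²·5.29 × 10⁻¹¹/7 = 1.89 × 10⁻¹⁰ m
v = Zαc/n = 7·0.00730·3.00 × 10⁸/5 = 3.07 × 10⁶ m/s
T = 2πr/v = 3.87 × 10⁻¹⁶ s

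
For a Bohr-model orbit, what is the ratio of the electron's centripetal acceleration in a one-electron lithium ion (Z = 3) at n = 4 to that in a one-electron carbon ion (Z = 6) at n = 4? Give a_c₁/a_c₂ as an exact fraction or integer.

1/8

a_c ∝ Z^3 · n^-4
a_c₁/a_c₂ = (3/6)^3 · (4/4)^-4 = 1/8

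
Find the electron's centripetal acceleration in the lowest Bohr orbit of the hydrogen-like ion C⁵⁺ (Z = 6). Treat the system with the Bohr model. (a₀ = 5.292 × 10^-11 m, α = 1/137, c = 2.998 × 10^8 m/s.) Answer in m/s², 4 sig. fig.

r = n²a₀/Z = 8.820 × 10^-12 m, v = Zαc/n = 1.313 × 10^7 m/s
a = v²/r = (1.313 × 10^7)² / 8.820 × 10^-12 = 1.955 × 10^25 m/s²

1.955 × 10^25 m/s²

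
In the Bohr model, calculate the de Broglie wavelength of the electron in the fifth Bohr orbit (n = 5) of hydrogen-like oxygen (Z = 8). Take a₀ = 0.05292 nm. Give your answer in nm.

0.2078 nm

The Bohr quantisation condition is nλ = 2πr_n.
r_n = n²a₀/Z = 0.1654 nm
λ = 2πr_n/n = 2π·0.1654/5 = 0.2078 nm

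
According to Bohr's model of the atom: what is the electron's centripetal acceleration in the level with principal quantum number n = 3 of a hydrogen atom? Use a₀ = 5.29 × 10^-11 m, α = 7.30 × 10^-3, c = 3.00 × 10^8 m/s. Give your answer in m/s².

1.12 × 10^21 m/s²

r = n²a₀/Z = 4.76 × 10^-10 m, v = Zαc/n = 7.30 × 10^5 m/s
a = v²/r = (7.30 × 10^5)² / 4.76 × 10^-10 = 1.12 × 10^21 m/s²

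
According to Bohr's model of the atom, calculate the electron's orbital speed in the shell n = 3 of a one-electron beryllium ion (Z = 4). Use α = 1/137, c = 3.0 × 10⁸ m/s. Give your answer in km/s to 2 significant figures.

2900 km/s

v_n = Zαc/n = 4 × 0.0073 × 3.0 × 10⁸ / 3
    = 2900 km/s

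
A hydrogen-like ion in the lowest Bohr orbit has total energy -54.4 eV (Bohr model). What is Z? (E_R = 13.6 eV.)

E_n = −E_R Z²/n² ⇒ Z² = −E_n n²/E_R = 54.4 × 1² / 13.6 ≈ 4.00
Z = 2

2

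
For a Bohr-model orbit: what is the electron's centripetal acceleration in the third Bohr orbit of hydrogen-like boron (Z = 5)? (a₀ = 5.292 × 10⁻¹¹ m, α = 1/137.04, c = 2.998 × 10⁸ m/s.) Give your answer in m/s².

1.396 × 10²³ m/s²

r = n²a₀/Z = 9.526 × 10⁻¹¹ m, v = Zαc/n = 3.646 × 10⁶ m/s
a = v²/r = (3.646 × 10⁶)² / 9.526 × 10⁻¹¹ = 1.396 × 10²³ m/s²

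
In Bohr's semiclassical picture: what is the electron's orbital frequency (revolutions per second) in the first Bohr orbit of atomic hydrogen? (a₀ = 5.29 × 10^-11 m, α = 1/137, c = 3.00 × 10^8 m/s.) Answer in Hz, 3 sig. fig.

r = n²a₀/Z = 5.29 × 10^-11 m, v = Zαc/n = 2.19 × 10^6 m/s
f = v/(2πr) = 6.59 × 10^15 Hz

6.59 × 10^15 Hz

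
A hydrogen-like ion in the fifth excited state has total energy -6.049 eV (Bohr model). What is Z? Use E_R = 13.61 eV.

E_n = −E_R Z²/n² ⇒ Z² = −E_n n²/E_R = 6.049 × 6² / 13.61 ≈ 16.00
Z = 4

4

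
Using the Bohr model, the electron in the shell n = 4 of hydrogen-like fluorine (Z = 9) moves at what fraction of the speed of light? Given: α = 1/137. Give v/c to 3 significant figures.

v_n = Zαc/n, so v/c = Zα/n = 9 × 0.00730 / 4 = 0.0164

0.0164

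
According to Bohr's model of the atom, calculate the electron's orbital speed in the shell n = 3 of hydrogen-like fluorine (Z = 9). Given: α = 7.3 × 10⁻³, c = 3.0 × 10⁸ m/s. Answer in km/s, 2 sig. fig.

6600 km/s

v_n = Zαc/n = 9 × 0.0073 × 3.0 × 10⁸ / 3
    = 6600 km/s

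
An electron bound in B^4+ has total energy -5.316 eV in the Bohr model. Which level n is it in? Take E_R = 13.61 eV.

E_n = −E_R Z²/n² ⇒ n² = E_R Z²/(−E_n) = 13.61 × 5² / 5.316 ≈ 64.00
n = 8

8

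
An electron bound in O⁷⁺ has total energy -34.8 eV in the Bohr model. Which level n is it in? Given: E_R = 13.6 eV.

5

E_n = −E_R Z²/n² ⇒ n² = E_R Z²/(−E_n) = 13.6 × 8² / 34.8 ≈ 25.01
n = 5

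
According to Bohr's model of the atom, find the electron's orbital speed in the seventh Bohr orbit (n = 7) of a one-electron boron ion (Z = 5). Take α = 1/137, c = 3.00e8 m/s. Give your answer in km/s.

v_n = Zαc/n = 5 × 0.00730 × 3.00e8 / 7
    = 1560 km/s

1560 km/s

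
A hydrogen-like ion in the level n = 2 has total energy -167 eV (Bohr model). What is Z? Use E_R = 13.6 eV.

7

E_n = −E_R Z²/n² ⇒ Z² = −E_n n²/E_R = 167 × 2² / 13.6 ≈ 49.12
Z = 7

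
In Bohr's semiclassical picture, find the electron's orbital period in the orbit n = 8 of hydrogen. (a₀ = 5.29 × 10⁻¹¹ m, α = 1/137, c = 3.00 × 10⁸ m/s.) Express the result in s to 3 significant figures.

7.77 × 10⁻¹⁴ s

r = n²a₀/Z = 8²·5.29 × 10⁻¹¹/1 = 3.39 × 10⁻⁹ m
v = Zαc/n = 1·0.00730·3.00 × 10⁸/8 = 2.74 × 10⁵ m/s
T = 2πr/v = 7.77 × 10⁻¹⁴ s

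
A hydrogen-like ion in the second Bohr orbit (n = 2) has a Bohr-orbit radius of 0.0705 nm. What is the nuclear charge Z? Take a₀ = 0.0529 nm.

r_n = n²a₀/Z ⇒ Z = n²a₀/r = 2² × 0.0529 / 0.0705 ≈ 3.00
Z = 3

3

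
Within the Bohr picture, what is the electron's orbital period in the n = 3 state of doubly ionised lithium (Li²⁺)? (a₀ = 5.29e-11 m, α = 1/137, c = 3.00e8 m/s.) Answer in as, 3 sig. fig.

r = n²a₀/Z = 3²·5.29e-11/3 = 1.59e-10 m
v = Zαc/n = 3·0.00730·3.00e8/3 = 2.19e6 m/s
T = 2πr/v = 4.55e-16 s = 455 as

455 as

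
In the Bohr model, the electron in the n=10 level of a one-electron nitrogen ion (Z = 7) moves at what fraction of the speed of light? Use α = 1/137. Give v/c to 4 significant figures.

0.005109

v_n = Zαc/n, so v/c = Zα/n = 7 × 0.007299 / 10 = 0.005109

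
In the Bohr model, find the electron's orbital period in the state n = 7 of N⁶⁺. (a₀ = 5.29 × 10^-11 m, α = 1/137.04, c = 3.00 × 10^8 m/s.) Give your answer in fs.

r = n²a₀/Z = 7²·5.29 × 10^-11/7 = 3.70 × 10^-10 m
v = Zαc/n = 7·0.00730·3.00 × 10^8/7 = 2.19 × 10^6 m/s
T = 2πr/v = 1.06 × 10^-15 s = 1.06 fs

1.06 fs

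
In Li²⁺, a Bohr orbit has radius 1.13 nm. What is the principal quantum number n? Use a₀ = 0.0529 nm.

8

r_n = n²a₀/Z ⇒ n² = rZ/a₀ = 1.13 × 3 / 0.0529 ≈ 64.08
n = 8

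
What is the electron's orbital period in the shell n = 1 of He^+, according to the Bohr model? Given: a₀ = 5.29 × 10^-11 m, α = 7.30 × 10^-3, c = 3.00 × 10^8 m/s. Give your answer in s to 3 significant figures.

r = n²a₀/Z = 1²·5.29 × 10^-11/2 = 2.65 × 10^-11 m
v = Zαc/n = 2·0.00730·3.00 × 10^8/1 = 4.38 × 10^6 m/s
T = 2πr/v = 3.79 × 10^-17 s

3.79 × 10^-17 s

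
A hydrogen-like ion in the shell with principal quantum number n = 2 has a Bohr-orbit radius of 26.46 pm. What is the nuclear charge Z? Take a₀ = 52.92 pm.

8

r_n = n²a₀/Z ⇒ Z = n²a₀/r = 2² × 52.92 / 26.46 ≈ 8.00
Z = 8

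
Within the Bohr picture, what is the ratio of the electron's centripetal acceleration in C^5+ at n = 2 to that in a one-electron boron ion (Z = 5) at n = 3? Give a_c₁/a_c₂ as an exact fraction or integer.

a_c ∝ Z^3 · n^-4
a_c₁/a_c₂ = (6/5)^3 · (2/3)^-4 = 2187/250

2187/250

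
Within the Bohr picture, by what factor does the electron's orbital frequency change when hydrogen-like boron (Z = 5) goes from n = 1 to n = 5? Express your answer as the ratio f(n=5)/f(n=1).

1/125

f ∝ Z^2 · n^-3; with Z fixed, f ∝ n^-3.
f(n=5)/f(n=1) = (5/1)^-3 = 1/125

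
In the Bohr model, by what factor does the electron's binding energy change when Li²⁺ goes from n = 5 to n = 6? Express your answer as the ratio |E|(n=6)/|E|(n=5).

|E| ∝ Z^2 · n^-2; with Z fixed, |E| ∝ n^-2.
|E|(n=6)/|E|(n=5) = (6/5)^-2 = 25/36

25/36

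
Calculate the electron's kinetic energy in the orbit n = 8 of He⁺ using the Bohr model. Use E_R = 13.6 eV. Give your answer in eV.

0.850 eV

For a Coulomb orbit the virial theorem gives K = −E_n.
E_n = −E_R·Z²/n², so K = E_R·Z²/n² = 13.6 × 2²/8² = 0.850 eV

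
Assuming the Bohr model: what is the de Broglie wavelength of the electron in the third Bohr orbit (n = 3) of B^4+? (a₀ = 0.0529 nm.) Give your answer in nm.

0.199 nm

The Bohr quantisation condition is nλ = 2πr_n.
r_n = n²a₀/Z = 0.0952 nm
λ = 2πr_n/n = 2π·0.0952/3 = 0.199 nm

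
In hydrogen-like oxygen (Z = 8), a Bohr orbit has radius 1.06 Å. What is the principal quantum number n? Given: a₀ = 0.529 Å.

4

r_n = n²a₀/Z ⇒ n² = rZ/a₀ = 1.06 × 8 / 0.529 ≈ 16.03
n = 4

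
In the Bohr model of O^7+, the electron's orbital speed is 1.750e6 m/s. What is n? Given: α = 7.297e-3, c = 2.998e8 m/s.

10

v_n = Zαc/n ⇒ n = Zαc/v = 8 × 0.007297 × 2.998e8 / 1.750e6 ≈ 10.00
n = 10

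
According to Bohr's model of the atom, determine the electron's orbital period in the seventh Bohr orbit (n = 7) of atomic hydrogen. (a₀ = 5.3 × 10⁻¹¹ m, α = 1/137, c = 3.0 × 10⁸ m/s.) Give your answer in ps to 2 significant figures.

r = n²a₀/Z = 7²·5.3 × 10⁻¹¹/1 = 2.6 × 10⁻⁹ m
v = Zαc/n = 1·0.0073·3.0 × 10⁸/7 = 3.1 × 10⁵ m/s
T = 2πr/v = 5.2 × 10⁻¹⁴ s = 0.052 ps

0.052 ps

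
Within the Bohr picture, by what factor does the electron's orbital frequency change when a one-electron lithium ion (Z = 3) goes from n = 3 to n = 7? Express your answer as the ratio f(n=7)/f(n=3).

27/343

f ∝ Z^2 · n^-3; with Z fixed, f ∝ n^-3.
f(n=7)/f(n=3) = (7/3)^-3 = 27/343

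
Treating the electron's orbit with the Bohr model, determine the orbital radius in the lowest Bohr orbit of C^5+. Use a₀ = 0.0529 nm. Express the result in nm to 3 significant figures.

0.00882 nm

r_n = n²a₀/Z = 1² × 0.0529 / 6
    = 1 × 0.0529 / 6 = 0.00882 nm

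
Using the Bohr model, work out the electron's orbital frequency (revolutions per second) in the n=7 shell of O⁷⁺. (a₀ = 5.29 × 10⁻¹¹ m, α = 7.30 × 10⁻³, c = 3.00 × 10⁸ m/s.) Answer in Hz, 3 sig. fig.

r = n²a₀/Z = 3.24 × 10⁻¹⁰ m, v = Zαc/n = 2.50 × 10⁶ m/s
f = v/(2πr) = 1.23 × 10¹⁵ Hz

1.23 × 10¹⁵ Hz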